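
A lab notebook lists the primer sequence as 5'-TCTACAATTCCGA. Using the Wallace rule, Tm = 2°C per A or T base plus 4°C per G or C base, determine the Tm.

Counting bases: A=4, T=4, G=1, C=4
So N_AT = 8 and N_GC = 5.
Tm = 4·5 + 2·8 = 20 + 16 = 36°C

36°C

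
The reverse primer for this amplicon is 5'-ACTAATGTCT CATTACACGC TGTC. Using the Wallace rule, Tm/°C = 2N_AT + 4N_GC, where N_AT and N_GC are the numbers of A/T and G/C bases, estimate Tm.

Counting bases: C=7, T=8, G=3, A=6
So N_AT = 14 and N_GC = 10.
Tm = 2×14 + 4×10 = 68°C

68°C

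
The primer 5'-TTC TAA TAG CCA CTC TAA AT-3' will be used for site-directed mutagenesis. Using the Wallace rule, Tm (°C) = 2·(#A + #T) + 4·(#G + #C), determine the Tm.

52°C

Scanning the sequence gives T=7, G=1, A=7, C=5.
A+T = 14, G+C = 6
Tm = 2(14) + 4(6) = 28 + 24 = 52°C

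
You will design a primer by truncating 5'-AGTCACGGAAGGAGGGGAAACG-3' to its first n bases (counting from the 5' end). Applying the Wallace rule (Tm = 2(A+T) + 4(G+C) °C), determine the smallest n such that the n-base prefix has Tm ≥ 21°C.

First 6 bases: AGTCAC → Tm = 18°C (< 21°C)
First 7 bases: AGTCACG → Tm = 22°C (≥ 21°C)
Each additional base adds 2°C (A/T) or 4°C (G/C), so Tm is non-decreasing in n; n = 7 is the first length to reach 21°C.

n = 7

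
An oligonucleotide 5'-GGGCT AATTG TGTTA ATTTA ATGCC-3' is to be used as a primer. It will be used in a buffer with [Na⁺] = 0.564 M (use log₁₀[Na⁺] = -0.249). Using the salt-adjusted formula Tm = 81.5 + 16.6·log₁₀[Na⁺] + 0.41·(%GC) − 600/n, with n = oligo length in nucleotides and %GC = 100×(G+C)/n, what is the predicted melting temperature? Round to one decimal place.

Length n = 25. Counting bases: T=10, G=6, C=3, A=6
G+C = 9, so %GC = 9/25 × 100 = 36%
Salt term: 16.6 × (-0.249) = -4.133
GC term: 0.41 × 36 = 14.76; length term: −600/25 = −24
Tm = 81.5 + (-4.133) + 14.76 − 24 = 68.127 → 68.1°C

68.1°C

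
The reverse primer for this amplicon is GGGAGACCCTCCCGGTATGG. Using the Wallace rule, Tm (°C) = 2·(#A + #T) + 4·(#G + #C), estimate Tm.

68°C

C=6, G=8, A=3, T=3
So N_AT = 6 and N_GC = 14.
Tm = 4·14 + 2·6 = 56 + 12 = 68°C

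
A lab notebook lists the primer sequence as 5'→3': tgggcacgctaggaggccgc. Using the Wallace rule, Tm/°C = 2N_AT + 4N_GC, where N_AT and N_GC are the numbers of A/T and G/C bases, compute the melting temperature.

70°C

Scanning the sequence gives G=9, T=2, A=3, C=6.
So N_AT = 5 and N_GC = 15.
Tm = 2×5 + 4×15 = 70°C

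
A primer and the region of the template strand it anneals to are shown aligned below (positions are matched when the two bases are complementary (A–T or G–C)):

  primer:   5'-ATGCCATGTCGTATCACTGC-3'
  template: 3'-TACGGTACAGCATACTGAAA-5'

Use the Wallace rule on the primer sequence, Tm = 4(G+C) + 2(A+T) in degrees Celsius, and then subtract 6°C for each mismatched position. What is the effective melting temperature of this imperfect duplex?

Primer base counts: A=4, T=6, G=4, C=6 → A+T=10, G+C=10
Perfect-match Tm = 2(10) + 4(10) = 20 + 40 = 60°C
Mismatches (positions where the bases are not complementary): 3 (at positions 15, 19, 20)
Effective Tm = 60 − 3×6 = 60 − 18 = 42°C

42°C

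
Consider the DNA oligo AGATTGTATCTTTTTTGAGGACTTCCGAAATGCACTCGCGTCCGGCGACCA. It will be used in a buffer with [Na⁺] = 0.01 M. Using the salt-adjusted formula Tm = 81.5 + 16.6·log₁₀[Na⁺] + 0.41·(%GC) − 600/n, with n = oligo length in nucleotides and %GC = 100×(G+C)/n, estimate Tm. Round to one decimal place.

Length n = 51. Scanning the sequence gives C=13, G=12, A=11, T=15.
G+C = 25, so %GC = 25/51 × 100 = 49.02%
Salt term: 16.6 × (-2) = -33.2
GC term: 0.41 × 49.02 = 20.098; length term: −600/51 = −11.765
Tm = 81.5 + (-33.2) + 20.098 − 11.765 = 56.633 → 56.6°C

56.6°C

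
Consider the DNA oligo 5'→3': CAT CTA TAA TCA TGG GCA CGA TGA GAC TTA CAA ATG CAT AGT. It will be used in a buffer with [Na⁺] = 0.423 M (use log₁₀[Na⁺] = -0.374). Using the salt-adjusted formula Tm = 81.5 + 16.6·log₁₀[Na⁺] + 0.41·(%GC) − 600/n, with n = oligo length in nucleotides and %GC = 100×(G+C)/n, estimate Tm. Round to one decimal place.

Length n = 42. Scanning the sequence gives A=15, T=11, G=8, C=8.
G+C = 16, so %GC = 16/42 × 100 = 38.095%
Salt term: 16.6 × (-0.374) = -6.208
GC term: 0.41 × 38.095 = 15.619; length term: −600/42 = −14.286
Tm = 81.5 + (-6.208) + 15.619 − 14.286 = 76.625 → 76.6°C

76.6°C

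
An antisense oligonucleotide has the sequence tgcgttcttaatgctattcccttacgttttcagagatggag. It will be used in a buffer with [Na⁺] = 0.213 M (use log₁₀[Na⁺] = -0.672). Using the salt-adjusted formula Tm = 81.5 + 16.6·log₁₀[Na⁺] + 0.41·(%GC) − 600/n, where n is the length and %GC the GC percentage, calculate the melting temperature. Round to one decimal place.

72.7°C

Length n = 41. Counting bases: C=8, G=9, A=8, T=16
G+C = 17, so %GC = 17/41 × 100 = 41.463%
Salt term: 16.6 × (-0.672) = -11.155
GC term: 0.41 × 41.463 = 17; length term: −600/41 = −14.634
Tm = 81.5 + (-11.155) + 17 − 14.634 = 72.711 → 72.7°C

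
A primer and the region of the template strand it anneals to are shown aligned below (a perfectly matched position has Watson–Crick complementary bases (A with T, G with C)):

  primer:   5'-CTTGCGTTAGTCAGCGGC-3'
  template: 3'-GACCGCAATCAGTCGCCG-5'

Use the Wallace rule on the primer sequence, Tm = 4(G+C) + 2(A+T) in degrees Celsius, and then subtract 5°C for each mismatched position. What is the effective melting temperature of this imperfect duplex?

53°C

Primer base counts: A=2, T=5, G=6, C=5 → A+T=7, G+C=11
Perfect-match Tm = 2(7) + 4(11) = 14 + 44 = 58°C
Mismatches (positions where the bases are not complementary): 1 (at position 3)
Effective Tm = 58 − 1×5 = 58 − 5 = 53°C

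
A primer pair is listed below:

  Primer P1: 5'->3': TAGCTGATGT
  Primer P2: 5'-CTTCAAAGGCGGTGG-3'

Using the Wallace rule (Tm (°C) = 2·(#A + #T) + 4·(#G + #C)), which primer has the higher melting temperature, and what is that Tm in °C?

Primer P2, 48°C

Primer P1: A+T=6, G+C=4 → Tm = 2(6)+4(4) = 28°C
Primer P2: A+T=6, G+C=9 → Tm = 2(6)+4(9) = 48°C
28°C vs 48°C → primer P2 is higher.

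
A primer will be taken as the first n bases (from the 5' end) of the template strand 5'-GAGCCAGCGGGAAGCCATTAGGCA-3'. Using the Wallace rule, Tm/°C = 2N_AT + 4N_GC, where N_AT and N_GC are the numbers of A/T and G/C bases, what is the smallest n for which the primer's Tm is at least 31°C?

First 8 bases: GAGCCAGC → Tm = 28°C (< 31°C)
First 9 bases: GAGCCAGCG → Tm = 32°C (≥ 31°C)
Each additional base adds 2°C (A/T) or 4°C (G/C), so Tm is non-decreasing in n; n = 9 is the first length to reach 31°C.

n = 9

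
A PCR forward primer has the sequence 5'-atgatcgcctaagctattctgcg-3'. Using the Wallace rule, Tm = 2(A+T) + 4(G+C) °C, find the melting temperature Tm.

C=6, T=7, G=5, A=5
A+T = 12, G+C = 11
Tm = 2×12 + 4×11 = 68°C

68°C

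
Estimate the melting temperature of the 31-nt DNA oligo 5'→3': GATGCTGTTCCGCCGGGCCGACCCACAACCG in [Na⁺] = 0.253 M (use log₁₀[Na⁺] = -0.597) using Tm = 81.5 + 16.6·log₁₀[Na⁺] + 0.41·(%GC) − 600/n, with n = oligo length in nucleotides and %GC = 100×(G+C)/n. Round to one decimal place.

81.3°C

Length n = 31. Counting bases: A=5, C=13, T=4, G=9
G+C = 22, so %GC = 22/31 × 100 = 70.968%
Salt term: 16.6 × (-0.597) = -9.91
GC term: 0.41 × 70.968 = 29.097; length term: −600/31 = −19.355
Tm = 81.5 + (-9.91) + 29.097 − 19.355 = 81.332 → 81.3°C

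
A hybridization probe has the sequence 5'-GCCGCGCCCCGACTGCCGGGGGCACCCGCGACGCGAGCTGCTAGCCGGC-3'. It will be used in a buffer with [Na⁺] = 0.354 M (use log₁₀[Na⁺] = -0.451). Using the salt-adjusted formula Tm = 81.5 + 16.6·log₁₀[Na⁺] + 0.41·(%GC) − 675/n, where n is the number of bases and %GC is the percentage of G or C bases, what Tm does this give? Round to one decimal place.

Length n = 49. Scanning the sequence gives A=5, C=22, T=3, G=19.
G+C = 41, so %GC = 41/49 × 100 = 83.673%
Salt term: 16.6 × (-0.451) = -7.487
GC term: 0.41 × 83.673 = 34.306; length term: −675/49 = −13.776
Tm = 81.5 + (-7.487) + 34.306 − 13.776 = 94.543 → 94.5°C

94.5°C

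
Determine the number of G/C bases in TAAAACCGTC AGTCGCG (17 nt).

9

Counting bases: G=4, C=5, A=5, T=3
Total G or C: 4 + 5 = 9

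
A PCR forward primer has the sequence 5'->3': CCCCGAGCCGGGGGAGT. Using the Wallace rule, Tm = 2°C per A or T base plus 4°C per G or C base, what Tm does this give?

Base counts: G=8, A=2, T=1, C=6
AT pairs contribute 3, GC pairs contribute 14.
Tm = 4·14 + 2·3 = 56 + 6 = 62°C

62°C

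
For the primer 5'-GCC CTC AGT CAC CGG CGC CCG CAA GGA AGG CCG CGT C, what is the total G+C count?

Counting bases: T=3, C=16, G=12, A=6
Total G or C: 12 + 16 = 28

28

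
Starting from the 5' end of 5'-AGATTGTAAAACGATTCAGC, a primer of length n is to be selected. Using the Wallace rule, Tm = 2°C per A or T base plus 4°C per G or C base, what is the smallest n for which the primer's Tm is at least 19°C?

First 7 bases: AGATTGT → Tm = 18°C (< 19°C)
First 8 bases: AGATTGTA → Tm = 20°C (≥ 19°C)
Since every base adds ≥2°C, Tm only increases with n, so the threshold is first crossed at n = 8.

n = 8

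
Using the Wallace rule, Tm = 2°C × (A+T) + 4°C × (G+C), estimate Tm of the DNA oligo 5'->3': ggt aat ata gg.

30°C

Base counts: G=4, C=0, T=3, A=4
So N_AT = 7 and N_GC = 4.
Tm = 4·4 + 2·7 = 16 + 14 = 30°C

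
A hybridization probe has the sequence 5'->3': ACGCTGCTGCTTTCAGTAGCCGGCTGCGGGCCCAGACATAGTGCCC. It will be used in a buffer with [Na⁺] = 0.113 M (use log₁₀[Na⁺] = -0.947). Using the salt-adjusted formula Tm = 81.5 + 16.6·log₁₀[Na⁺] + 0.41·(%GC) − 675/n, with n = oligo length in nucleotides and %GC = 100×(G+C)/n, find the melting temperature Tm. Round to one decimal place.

77.8°C

Length n = 46. Scanning the sequence gives C=16, G=14, A=7, T=9.
G+C = 30, so %GC = 30/46 × 100 = 65.217%
Salt term: 16.6 × (-0.947) = -15.72
GC term: 0.41 × 65.217 = 26.739; length term: −675/46 = −14.674
Tm = 81.5 + (-15.72) + 26.739 − 14.674 = 77.845 → 77.8°C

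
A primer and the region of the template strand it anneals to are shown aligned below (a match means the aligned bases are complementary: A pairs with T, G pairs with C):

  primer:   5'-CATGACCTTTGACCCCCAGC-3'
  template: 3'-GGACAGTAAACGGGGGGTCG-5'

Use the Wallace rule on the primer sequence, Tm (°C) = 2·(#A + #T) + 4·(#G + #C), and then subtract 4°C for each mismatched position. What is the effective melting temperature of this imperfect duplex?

Primer base counts: A=4, T=4, G=3, C=9 → A+T=8, G+C=12
Perfect-match Tm = 2(8) + 4(12) = 16 + 48 = 64°C
Mismatches (positions where the bases are not complementary): 4 (at positions 2, 5, 7, 12)
Effective Tm = 64 − 4×4 = 64 − 16 = 48°C

48°C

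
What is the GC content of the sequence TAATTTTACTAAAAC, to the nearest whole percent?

T=6, G=0, A=7, C=2
G+C = 0 + 2 = 2 out of 15 bases
%GC = 2/15 × 100 = 13.33% ≈ 13%

13%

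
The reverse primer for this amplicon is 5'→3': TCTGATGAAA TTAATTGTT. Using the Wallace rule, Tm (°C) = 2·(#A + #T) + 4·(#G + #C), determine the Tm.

46°C

Base counts: C=1, A=6, T=9, G=3
AT pairs contribute 15, GC pairs contribute 4.
Tm = 2(15) + 4(4) = 30 + 16 = 46°C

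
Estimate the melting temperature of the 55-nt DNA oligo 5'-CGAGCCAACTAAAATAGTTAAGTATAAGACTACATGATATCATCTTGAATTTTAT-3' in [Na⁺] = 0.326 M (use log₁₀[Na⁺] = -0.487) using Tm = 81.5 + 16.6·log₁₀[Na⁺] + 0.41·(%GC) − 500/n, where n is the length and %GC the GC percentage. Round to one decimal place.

Length n = 55. Scanning the sequence gives A=22, G=7, C=8, T=18.
G+C = 15, so %GC = 15/55 × 100 = 27.273%
Salt term: 16.6 × (-0.487) = -8.084
GC term: 0.41 × 27.273 = 11.182; length term: −500/55 = −9.091
Tm = 81.5 + (-8.084) + 11.182 − 9.091 = 75.507 → 75.5°C

75.5°C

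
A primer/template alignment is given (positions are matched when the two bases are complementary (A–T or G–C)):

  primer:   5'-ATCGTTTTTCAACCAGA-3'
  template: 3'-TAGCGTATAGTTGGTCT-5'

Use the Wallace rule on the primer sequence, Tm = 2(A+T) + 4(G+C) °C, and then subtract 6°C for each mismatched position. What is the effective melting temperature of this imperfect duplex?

Primer base counts: A=5, T=6, G=2, C=4 → A+T=11, G+C=6
Perfect-match Tm = 2(11) + 4(6) = 22 + 24 = 46°C
Mismatches (positions where the bases are not complementary): 3 (at positions 5, 6, 8)
Effective Tm = 46 − 3×6 = 46 − 18 = 28°C

28°C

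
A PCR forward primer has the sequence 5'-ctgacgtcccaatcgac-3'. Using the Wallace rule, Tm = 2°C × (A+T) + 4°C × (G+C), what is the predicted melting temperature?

54°C

Counting bases: A=4, G=3, C=7, T=3
So N_AT = 7 and N_GC = 10.
Tm = 4·10 + 2·7 = 40 + 14 = 54°C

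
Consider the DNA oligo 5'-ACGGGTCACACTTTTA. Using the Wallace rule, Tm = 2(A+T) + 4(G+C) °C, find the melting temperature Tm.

Counting bases: T=5, C=4, A=4, G=3
AT pairs contribute 9, GC pairs contribute 7.
Tm = 2(9) + 4(7) = 18 + 28 = 46°C

46°C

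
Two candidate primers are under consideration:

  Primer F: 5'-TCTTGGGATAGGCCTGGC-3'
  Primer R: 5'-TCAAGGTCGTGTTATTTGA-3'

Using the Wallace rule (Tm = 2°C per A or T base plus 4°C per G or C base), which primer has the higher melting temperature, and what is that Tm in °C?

Primer F: A+T=7, G+C=11 → Tm = 2(7)+4(11) = 58°C
Primer R: A+T=12, G+C=7 → Tm = 2(12)+4(7) = 52°C
58°C vs 52°C → primer F is higher.

Primer F, 58°C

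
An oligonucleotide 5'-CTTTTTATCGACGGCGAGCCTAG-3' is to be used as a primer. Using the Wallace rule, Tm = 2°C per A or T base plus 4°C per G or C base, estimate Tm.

70°C

Scanning the sequence gives C=6, G=6, A=4, T=7.
So N_AT = 11 and N_GC = 12.
Tm = 2(11) + 4(12) = 22 + 48 = 70°C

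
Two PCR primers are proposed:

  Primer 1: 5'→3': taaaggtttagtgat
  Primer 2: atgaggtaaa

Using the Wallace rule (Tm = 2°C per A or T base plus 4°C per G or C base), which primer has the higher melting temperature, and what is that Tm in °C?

Primer 1, 38°C

Primer 1: A+T=11, G+C=4 → Tm = 2(11)+4(4) = 38°C
Primer 2: A+T=7, G+C=3 → Tm = 2(7)+4(3) = 26°C
38°C vs 26°C → primer 1 is higher.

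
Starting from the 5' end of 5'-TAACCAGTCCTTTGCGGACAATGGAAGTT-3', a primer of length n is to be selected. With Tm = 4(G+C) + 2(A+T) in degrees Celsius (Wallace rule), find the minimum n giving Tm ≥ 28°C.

First 9 bases: TAACCAGTC → Tm = 26°C (< 28°C)
First 10 bases: TAACCAGTCC → Tm = 30°C (≥ 28°C)
Since every base adds ≥2°C, Tm only increases with n, so the threshold is first crossed at n = 10.

n = 10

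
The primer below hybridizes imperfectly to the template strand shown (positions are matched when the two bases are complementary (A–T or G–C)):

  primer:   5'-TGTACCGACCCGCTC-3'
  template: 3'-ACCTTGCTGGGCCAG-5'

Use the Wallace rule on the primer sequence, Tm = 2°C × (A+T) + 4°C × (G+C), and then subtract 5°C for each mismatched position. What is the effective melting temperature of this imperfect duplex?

35°C

Primer base counts: A=2, T=3, G=3, C=7 → A+T=5, G+C=10
Perfect-match Tm = 2(5) + 4(10) = 10 + 40 = 50°C
Mismatches (positions where the bases are not complementary): 3 (at positions 3, 5, 13)
Effective Tm = 50 − 3×5 = 50 − 15 = 35°C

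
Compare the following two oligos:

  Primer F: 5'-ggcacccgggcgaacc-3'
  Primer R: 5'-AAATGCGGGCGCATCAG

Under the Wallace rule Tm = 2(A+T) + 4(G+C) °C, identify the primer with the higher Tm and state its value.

Primer F: A+T=3, G+C=13 → Tm = 2(3)+4(13) = 58°C
Primer R: A+T=7, G+C=10 → Tm = 2(7)+4(10) = 54°C
58°C vs 54°C → primer F is higher.

Primer F, 58°C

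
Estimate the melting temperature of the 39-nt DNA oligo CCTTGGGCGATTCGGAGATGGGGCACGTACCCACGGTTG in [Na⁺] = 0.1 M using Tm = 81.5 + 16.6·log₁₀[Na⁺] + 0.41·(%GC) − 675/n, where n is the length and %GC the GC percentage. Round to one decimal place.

Length n = 39. Scanning the sequence gives C=10, G=15, A=6, T=8.
G+C = 25, so %GC = 25/39 × 100 = 64.103%
Salt term: 16.6 × (-1) = -16.6
GC term: 0.41 × 64.103 = 26.282; length term: −675/39 = −17.308
Tm = 81.5 + (-16.6) + 26.282 − 17.308 = 73.874 → 73.9°C

73.9°C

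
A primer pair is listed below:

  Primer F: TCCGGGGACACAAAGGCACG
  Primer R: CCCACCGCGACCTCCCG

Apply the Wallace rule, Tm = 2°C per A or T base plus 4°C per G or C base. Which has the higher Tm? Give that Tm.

Primer F, 66°C

Primer F: A+T=7, G+C=13 → Tm = 2(7)+4(13) = 66°C
Primer R: A+T=3, G+C=14 → Tm = 2(3)+4(14) = 62°C
66°C vs 62°C → primer F is higher.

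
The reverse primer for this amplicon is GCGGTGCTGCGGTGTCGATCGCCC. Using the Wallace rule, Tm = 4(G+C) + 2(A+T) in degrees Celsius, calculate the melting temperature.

T=5, C=8, A=1, G=10
So N_AT = 6 and N_GC = 18.
Tm = 2×6 + 4×18 = 84°C

84°C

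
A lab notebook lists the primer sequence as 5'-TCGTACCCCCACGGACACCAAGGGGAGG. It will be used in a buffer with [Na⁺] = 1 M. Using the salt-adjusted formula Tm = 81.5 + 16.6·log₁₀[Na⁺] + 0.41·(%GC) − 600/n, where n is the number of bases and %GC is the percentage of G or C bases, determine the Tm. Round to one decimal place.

87.9°C

Length n = 28. Base counts: G=9, T=2, A=7, C=10
G+C = 19, so %GC = 19/28 × 100 = 67.857%
Salt term: 16.6 × (0) = 0
GC term: 0.41 × 67.857 = 27.821; length term: −600/28 = −21.429
Tm = 81.5 + (0) + 27.821 − 21.429 = 87.892 → 87.9°C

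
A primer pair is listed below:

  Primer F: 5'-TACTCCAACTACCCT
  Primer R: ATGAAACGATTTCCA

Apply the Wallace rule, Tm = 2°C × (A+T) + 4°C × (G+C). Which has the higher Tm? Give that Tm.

Primer F, 44°C

Primer F: A+T=8, G+C=7 → Tm = 2(8)+4(7) = 44°C
Primer R: A+T=10, G+C=5 → Tm = 2(10)+4(5) = 40°C
44°C vs 40°C → primer F is higher.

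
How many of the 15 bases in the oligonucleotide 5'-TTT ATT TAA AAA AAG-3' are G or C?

1

Scanning the sequence gives C=0, G=1, T=6, A=8.
G+C = 1 + 0 = 1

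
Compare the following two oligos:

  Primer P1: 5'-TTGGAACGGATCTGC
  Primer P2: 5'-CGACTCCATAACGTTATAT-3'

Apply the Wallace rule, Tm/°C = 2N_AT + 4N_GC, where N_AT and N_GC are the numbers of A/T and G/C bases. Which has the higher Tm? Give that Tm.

Primer P2, 52°C

Primer P1: A+T=7, G+C=8 → Tm = 2(7)+4(8) = 46°C
Primer P2: A+T=12, G+C=7 → Tm = 2(12)+4(7) = 52°C
46°C vs 52°C → primer P2 is higher.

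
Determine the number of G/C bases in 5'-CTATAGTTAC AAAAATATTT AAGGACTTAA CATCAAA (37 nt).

Base counts: C=5, T=11, G=3, A=18
Total G or C: 3 + 5 = 8

8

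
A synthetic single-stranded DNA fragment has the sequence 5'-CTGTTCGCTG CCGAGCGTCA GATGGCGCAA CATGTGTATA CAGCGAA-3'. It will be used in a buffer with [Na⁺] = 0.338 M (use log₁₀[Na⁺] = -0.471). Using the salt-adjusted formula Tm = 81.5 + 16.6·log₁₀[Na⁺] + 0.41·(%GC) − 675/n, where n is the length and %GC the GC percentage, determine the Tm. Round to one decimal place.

82.0°C

Length n = 47. Base counts: T=10, A=11, C=12, G=14
G+C = 26, so %GC = 26/47 × 100 = 55.319%
Salt term: 16.6 × (-0.471) = -7.819
GC term: 0.41 × 55.319 = 22.681; length term: −675/47 = −14.362
Tm = 81.5 + (-7.819) + 22.681 − 14.362 = 82 → 82.0°C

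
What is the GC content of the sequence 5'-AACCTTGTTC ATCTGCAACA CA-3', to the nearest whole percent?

Scanning the sequence gives A=7, G=2, C=7, T=6.
G+C = 2 + 7 = 9 out of 22 bases
%GC = 9/22 × 100 = 40.91% ≈ 41%

41%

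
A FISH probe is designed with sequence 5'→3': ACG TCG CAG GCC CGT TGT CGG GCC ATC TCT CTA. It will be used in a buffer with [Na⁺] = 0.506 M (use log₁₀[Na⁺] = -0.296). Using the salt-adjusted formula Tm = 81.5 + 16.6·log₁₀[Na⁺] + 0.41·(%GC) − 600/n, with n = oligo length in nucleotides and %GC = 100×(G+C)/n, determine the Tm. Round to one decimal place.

84.5°C

Length n = 33. Scanning the sequence gives A=4, T=8, C=12, G=9.
G+C = 21, so %GC = 21/33 × 100 = 63.636%
Salt term: 16.6 × (-0.296) = -4.914
GC term: 0.41 × 63.636 = 26.091; length term: −600/33 = −18.182
Tm = 81.5 + (-4.914) + 26.091 − 18.182 = 84.495 → 84.5°C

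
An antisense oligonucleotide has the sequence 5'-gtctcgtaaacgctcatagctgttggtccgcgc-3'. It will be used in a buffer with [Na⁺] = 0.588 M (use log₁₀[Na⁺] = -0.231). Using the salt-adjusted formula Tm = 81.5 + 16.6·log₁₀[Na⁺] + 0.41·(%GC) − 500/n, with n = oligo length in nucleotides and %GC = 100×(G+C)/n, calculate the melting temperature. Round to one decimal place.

Length n = 33. T=9, A=5, C=10, G=9
G+C = 19, so %GC = 19/33 × 100 = 57.576%
Salt term: 16.6 × (-0.231) = -3.835
GC term: 0.41 × 57.576 = 23.606; length term: −500/33 = −15.152
Tm = 81.5 + (-3.835) + 23.606 − 15.152 = 86.119 → 86.1°C

86.1°C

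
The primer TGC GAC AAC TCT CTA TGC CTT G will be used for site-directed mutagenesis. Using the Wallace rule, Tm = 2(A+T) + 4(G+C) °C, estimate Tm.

66°C

Counting bases: G=4, C=7, T=7, A=4
AT pairs contribute 11, GC pairs contribute 11.
Tm = 2×11 + 4×11 = 66°C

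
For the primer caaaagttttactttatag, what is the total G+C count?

4

A=7, T=8, G=2, C=2
G+C = 2 + 2 = 4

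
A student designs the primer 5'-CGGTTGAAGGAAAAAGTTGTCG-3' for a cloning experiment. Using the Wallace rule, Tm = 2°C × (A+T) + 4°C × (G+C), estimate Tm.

Counting bases: A=7, G=8, C=2, T=5
A+T = 12, G+C = 10
Tm = 2×12 + 4×10 = 64°C

64°C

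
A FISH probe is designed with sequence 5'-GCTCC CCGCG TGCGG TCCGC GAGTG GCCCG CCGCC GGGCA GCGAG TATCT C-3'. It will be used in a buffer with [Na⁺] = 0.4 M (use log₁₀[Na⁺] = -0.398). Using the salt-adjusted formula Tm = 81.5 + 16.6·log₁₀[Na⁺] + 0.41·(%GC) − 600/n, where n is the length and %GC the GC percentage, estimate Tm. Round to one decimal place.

Length n = 51. Counting bases: C=21, G=19, A=4, T=7
G+C = 40, so %GC = 40/51 × 100 = 78.431%
Salt term: 16.6 × (-0.398) = -6.607
GC term: 0.41 × 78.431 = 32.157; length term: −600/51 = −11.765
Tm = 81.5 + (-6.607) + 32.157 − 11.765 = 95.285 → 95.3°C

95.3°C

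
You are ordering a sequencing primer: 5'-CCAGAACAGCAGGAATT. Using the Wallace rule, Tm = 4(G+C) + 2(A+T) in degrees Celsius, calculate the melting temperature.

50°C

Base counts: T=2, G=4, A=7, C=4
So N_AT = 9 and N_GC = 8.
Tm = 4·8 + 2·9 = 32 + 18 = 50°C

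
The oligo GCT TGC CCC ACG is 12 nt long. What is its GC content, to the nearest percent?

T=2, A=1, G=3, C=6
G+C = 3 + 6 = 9 out of 12 bases
%GC = 9/12 × 100 = 75% ≈ 75%

75%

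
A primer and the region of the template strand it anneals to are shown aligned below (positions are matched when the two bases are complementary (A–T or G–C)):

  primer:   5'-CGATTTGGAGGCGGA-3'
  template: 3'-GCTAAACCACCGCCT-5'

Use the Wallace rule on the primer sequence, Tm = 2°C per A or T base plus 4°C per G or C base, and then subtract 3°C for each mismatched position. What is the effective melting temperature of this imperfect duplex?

Primer base counts: A=3, T=3, G=7, C=2 → A+T=6, G+C=9
Perfect-match Tm = 2(6) + 4(9) = 12 + 36 = 48°C
Mismatches (positions where the bases are not complementary): 1 (at position 9)
Effective Tm = 48 − 1×3 = 48 − 3 = 45°C

45°C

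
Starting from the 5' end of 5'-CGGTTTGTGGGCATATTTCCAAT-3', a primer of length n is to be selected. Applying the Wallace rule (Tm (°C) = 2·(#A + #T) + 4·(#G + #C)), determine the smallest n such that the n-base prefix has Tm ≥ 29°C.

n = 10

First 9 bases: CGGTTTGTG → Tm = 28°C (< 29°C)
First 10 bases: CGGTTTGTGG → Tm = 32°C (≥ 29°C)
Since every base adds ≥2°C, Tm only increases with n, so the threshold is first crossed at n = 10.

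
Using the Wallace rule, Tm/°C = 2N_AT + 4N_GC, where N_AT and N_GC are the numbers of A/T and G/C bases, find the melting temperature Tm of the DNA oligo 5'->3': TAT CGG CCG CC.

Scanning the sequence gives C=5, T=2, A=1, G=3.
AT pairs contribute 3, GC pairs contribute 8.
Tm = 2(3) + 4(8) = 6 + 32 = 38°C

38°C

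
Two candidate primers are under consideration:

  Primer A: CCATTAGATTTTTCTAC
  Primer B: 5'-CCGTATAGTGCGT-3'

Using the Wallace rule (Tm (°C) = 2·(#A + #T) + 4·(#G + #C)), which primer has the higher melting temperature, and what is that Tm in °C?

Primer A: A+T=12, G+C=5 → Tm = 2(12)+4(5) = 44°C
Primer B: A+T=6, G+C=7 → Tm = 2(6)+4(7) = 40°C
44°C vs 40°C → primer A is higher.

Primer A, 44°C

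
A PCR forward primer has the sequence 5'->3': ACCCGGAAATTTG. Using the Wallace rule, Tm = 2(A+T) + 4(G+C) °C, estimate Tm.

38°C

Counting bases: A=4, G=3, T=3, C=3
AT pairs contribute 7, GC pairs contribute 6.
Tm = 2(7) + 4(6) = 14 + 24 = 38°C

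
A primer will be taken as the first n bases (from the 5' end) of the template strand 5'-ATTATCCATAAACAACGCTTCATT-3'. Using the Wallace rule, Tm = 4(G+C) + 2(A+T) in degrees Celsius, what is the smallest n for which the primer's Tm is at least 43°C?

First 16 bases: ATTATCCATAAACAAC → Tm = 40°C (< 43°C)
First 17 bases: ATTATCCATAAACAACG → Tm = 44°C (≥ 43°C)
Since every base adds ≥2°C, Tm only increases with n, so the threshold is first crossed at n = 17.

n = 17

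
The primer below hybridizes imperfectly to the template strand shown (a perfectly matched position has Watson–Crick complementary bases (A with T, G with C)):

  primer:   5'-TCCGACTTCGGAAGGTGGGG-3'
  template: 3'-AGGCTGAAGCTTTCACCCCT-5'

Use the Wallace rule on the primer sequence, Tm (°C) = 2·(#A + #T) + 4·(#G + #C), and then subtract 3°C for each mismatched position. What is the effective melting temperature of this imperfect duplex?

54°C

Primer base counts: A=3, T=4, G=9, C=4 → A+T=7, G+C=13
Perfect-match Tm = 2(7) + 4(13) = 14 + 52 = 66°C
Mismatches (positions where the bases are not complementary): 4 (at positions 11, 15, 16, 20)
Effective Tm = 66 − 4×3 = 66 − 12 = 54°C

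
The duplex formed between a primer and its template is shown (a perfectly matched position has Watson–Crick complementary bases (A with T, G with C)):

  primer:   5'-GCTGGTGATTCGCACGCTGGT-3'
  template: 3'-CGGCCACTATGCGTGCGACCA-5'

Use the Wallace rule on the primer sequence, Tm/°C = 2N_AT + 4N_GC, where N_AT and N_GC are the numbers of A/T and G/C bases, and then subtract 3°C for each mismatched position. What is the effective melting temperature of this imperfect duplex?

Primer base counts: A=2, T=6, G=8, C=5 → A+T=8, G+C=13
Perfect-match Tm = 2(8) + 4(13) = 16 + 52 = 68°C
Mismatches (positions where the bases are not complementary): 2 (at positions 3, 10)
Effective Tm = 68 − 2×3 = 68 − 6 = 62°C

62°C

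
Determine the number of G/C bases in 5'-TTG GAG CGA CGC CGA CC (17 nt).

T=2, C=6, A=3, G=6
G+C = 6 + 6 = 12

12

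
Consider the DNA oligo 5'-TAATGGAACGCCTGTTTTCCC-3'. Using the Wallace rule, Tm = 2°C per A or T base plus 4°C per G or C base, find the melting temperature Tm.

Counting bases: T=7, A=4, C=6, G=4
AT pairs contribute 11, GC pairs contribute 10.
Tm = 2×11 + 4×10 = 62°C

62°C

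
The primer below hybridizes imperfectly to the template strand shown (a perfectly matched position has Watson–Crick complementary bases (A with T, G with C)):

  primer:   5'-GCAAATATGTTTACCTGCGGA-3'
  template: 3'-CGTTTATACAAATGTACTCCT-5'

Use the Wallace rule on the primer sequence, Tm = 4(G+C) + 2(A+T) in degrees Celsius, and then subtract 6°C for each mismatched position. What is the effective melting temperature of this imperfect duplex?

Primer base counts: A=6, T=6, G=5, C=4 → A+T=12, G+C=9
Perfect-match Tm = 2(12) + 4(9) = 24 + 36 = 60°C
Mismatches (positions where the bases are not complementary): 2 (at positions 15, 18)
Effective Tm = 60 − 2×6 = 60 − 12 = 48°C

48°C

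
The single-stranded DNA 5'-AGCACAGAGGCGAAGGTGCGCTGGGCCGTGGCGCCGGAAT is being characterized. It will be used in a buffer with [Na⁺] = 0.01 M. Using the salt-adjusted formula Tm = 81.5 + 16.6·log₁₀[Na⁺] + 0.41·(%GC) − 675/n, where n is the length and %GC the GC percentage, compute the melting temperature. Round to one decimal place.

Length n = 40. Base counts: G=18, T=4, C=10, A=8
G+C = 28, so %GC = 28/40 × 100 = 70%
Salt term: 16.6 × (-2) = -33.2
GC term: 0.41 × 70 = 28.7; length term: −675/40 = −16.875
Tm = 81.5 + (-33.2) + 28.7 − 16.875 = 60.125 → 60.1°C

60.1°C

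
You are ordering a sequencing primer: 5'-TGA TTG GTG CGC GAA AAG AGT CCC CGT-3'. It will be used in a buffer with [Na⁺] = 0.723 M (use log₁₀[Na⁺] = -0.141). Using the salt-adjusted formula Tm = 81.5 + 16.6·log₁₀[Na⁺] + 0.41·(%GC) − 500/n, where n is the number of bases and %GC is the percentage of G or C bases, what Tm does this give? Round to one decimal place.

Length n = 27. Scanning the sequence gives G=9, A=6, T=6, C=6.
G+C = 15, so %GC = 15/27 × 100 = 55.556%
Salt term: 16.6 × (-0.141) = -2.341
GC term: 0.41 × 55.556 = 22.778; length term: −500/27 = −18.519
Tm = 81.5 + (-2.341) + 22.778 − 18.519 = 83.418 → 83.4°C

83.4°C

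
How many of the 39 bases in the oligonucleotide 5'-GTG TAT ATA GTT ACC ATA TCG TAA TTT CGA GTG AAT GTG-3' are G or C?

T=15, G=9, C=4, A=11
Total G or C: 9 + 4 = 13

13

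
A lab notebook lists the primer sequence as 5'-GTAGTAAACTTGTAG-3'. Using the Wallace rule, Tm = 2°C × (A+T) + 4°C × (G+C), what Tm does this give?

G=4, A=5, T=5, C=1
A+T = 10, G+C = 5
Tm = 2×10 + 4×5 = 40°C

40°C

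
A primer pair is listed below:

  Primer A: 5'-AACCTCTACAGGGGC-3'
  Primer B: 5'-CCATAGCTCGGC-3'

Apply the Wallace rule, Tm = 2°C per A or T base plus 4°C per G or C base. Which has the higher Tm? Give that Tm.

Primer A: A+T=6, G+C=9 → Tm = 2(6)+4(9) = 48°C
Primer B: A+T=4, G+C=8 → Tm = 2(4)+4(8) = 40°C
48°C vs 40°C → primer A is higher.

Primer A, 48°C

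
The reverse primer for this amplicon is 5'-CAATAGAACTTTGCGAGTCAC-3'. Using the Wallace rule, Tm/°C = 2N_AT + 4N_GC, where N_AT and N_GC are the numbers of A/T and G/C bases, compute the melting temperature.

60°C

Counting bases: G=4, A=7, T=5, C=5
A+T = 12, G+C = 9
Tm = 2×12 + 4×9 = 60°C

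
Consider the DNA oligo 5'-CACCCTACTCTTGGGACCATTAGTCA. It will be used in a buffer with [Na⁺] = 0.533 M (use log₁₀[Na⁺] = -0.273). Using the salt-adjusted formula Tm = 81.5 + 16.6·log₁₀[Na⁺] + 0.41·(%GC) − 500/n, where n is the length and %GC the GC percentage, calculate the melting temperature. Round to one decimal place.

78.2°C

Length n = 26. Counting bases: T=7, G=4, C=9, A=6
G+C = 13, so %GC = 13/26 × 100 = 50%
Salt term: 16.6 × (-0.273) = -4.532
GC term: 0.41 × 50 = 20.5; length term: −500/26 = −19.231
Tm = 81.5 + (-4.532) + 20.5 − 19.231 = 78.237 → 78.2°C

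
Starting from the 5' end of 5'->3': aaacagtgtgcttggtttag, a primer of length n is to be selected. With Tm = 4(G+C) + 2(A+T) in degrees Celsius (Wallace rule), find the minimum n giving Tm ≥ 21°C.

First 7 bases: AAACAGT → Tm = 18°C (< 21°C)
First 8 bases: AAACAGTG → Tm = 22°C (≥ 21°C)
Since every base adds ≥2°C, Tm only increases with n, so the threshold is first crossed at n = 8.

n = 8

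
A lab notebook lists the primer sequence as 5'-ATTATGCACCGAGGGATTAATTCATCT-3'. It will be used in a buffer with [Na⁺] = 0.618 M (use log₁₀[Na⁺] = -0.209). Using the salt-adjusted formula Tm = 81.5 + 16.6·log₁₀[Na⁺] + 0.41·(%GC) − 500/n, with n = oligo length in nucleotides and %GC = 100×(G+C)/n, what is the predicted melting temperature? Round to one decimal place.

74.7°C

Length n = 27. Base counts: C=5, A=8, G=5, T=9
G+C = 10, so %GC = 10/27 × 100 = 37.037%
Salt term: 16.6 × (-0.209) = -3.469
GC term: 0.41 × 37.037 = 15.185; length term: −500/27 = −18.519
Tm = 81.5 + (-3.469) + 15.185 − 18.519 = 74.697 → 74.7°C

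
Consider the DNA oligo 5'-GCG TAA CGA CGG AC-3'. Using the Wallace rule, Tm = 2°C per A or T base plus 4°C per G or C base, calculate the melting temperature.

46°C

Base counts: A=4, C=4, T=1, G=5
AT pairs contribute 5, GC pairs contribute 9.
Tm = 2(5) + 4(9) = 10 + 36 = 46°C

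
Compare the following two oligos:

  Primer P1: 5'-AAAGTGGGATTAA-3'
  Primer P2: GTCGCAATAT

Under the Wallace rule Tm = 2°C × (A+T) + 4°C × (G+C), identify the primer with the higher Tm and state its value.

Primer P1, 34°C

Primer P1: A+T=9, G+C=4 → Tm = 2(9)+4(4) = 34°C
Primer P2: A+T=6, G+C=4 → Tm = 2(6)+4(4) = 28°C
34°C vs 28°C → primer P1 is higher.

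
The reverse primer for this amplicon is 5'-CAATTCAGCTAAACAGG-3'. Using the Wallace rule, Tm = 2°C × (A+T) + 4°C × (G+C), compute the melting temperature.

48°C

Scanning the sequence gives C=4, T=3, G=3, A=7.
A+T = 10, G+C = 7
Tm = 2(10) + 4(7) = 20 + 28 = 48°C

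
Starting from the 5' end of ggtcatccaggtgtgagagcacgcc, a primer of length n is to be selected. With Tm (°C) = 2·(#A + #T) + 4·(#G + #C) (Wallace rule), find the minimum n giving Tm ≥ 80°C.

n = 25

First 24 bases: GGTCATCCAGGTGTGAGAGCACGC → Tm = 78°C (< 80°C)
First 25 bases: GGTCATCCAGGTGTGAGAGCACGCC → Tm = 82°C (≥ 80°C)
Each additional base adds 2°C (A/T) or 4°C (G/C), so Tm is non-decreasing in n; n = 25 is the first length to reach 80°C.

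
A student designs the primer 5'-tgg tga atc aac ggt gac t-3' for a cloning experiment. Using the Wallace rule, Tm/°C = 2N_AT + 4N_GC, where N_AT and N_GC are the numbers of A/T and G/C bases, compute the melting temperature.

Scanning the sequence gives T=5, A=5, C=3, G=6.
A+T = 10, G+C = 9
Tm = 2(10) + 4(9) = 20 + 36 = 56°C

56°C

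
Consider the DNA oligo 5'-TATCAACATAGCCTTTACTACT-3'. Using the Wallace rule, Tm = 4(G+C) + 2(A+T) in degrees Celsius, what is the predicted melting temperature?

Counting bases: A=7, C=6, G=1, T=8
So N_AT = 15 and N_GC = 7.
Tm = 2(15) + 4(7) = 30 + 28 = 58°C

58°C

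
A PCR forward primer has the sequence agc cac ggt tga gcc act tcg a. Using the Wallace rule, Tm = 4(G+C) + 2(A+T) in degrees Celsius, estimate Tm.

70°C

Counting bases: T=4, G=6, A=5, C=7
So N_AT = 9 and N_GC = 13.
Tm = 4·13 + 2·9 = 52 + 18 = 70°C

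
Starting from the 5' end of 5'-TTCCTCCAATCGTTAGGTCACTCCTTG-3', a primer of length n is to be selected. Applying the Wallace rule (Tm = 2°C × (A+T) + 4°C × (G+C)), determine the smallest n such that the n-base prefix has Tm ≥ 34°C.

n = 12

First 11 bases: TTCCTCCAATC → Tm = 32°C (< 34°C)
First 12 bases: TTCCTCCAATCG → Tm = 36°C (≥ 34°C)
Each additional base adds 2°C (A/T) or 4°C (G/C), so Tm is non-decreasing in n; n = 12 is the first length to reach 34°C.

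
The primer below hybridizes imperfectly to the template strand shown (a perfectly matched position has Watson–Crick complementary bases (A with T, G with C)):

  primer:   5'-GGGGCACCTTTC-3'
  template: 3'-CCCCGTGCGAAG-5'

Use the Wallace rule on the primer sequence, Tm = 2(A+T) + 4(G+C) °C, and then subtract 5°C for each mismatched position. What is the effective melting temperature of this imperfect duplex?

Primer base counts: A=1, T=3, G=4, C=4 → A+T=4, G+C=8
Perfect-match Tm = 2(4) + 4(8) = 8 + 32 = 40°C
Mismatches (positions where the bases are not complementary): 2 (at positions 8, 9)
Effective Tm = 40 − 2×5 = 40 − 10 = 30°C

30°C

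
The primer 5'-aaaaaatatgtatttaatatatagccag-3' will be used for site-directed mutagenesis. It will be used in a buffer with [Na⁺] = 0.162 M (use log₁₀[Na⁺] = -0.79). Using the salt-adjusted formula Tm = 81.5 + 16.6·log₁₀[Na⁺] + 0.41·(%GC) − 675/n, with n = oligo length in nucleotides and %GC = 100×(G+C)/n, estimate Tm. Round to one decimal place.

Length n = 28. Counting bases: C=2, T=9, G=3, A=14
G+C = 5, so %GC = 5/28 × 100 = 17.857%
Salt term: 16.6 × (-0.79) = -13.114
GC term: 0.41 × 17.857 = 7.321; length term: −675/28 = −24.107
Tm = 81.5 + (-13.114) + 7.321 − 24.107 = 51.6 → 51.6°C

51.6°C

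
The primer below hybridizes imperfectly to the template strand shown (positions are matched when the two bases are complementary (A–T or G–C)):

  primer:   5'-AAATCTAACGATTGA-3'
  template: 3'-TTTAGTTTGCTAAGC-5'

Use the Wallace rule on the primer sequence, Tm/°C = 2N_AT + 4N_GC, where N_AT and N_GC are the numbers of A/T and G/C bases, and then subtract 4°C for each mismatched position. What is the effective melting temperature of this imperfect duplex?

Primer base counts: A=7, T=4, G=2, C=2 → A+T=11, G+C=4
Perfect-match Tm = 2(11) + 4(4) = 22 + 16 = 38°C
Mismatches (positions where the bases are not complementary): 3 (at positions 6, 14, 15)
Effective Tm = 38 − 3×4 = 38 − 12 = 26°C

26°C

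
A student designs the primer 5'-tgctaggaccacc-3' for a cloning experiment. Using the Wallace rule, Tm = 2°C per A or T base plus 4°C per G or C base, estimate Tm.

42°C

Scanning the sequence gives T=2, C=5, G=3, A=3.
AT pairs contribute 5, GC pairs contribute 8.
Tm = 4·8 + 2·5 = 32 + 10 = 42°C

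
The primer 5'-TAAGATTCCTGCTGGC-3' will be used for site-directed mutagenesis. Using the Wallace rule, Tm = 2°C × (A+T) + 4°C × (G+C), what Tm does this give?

Counting bases: A=3, C=4, G=4, T=5
AT pairs contribute 8, GC pairs contribute 8.
Tm = 4·8 + 2·8 = 32 + 16 = 48°C

48°C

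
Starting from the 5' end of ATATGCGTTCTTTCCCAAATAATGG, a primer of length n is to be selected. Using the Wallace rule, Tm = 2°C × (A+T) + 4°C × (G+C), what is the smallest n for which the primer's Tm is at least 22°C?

n = 8

First 7 bases: ATATGCG → Tm = 20°C (< 22°C)
First 8 bases: ATATGCGT → Tm = 22°C (≥ 22°C)
Each additional base adds 2°C (A/T) or 4°C (G/C), so Tm is non-decreasing in n; n = 8 is the first length to reach 22°C.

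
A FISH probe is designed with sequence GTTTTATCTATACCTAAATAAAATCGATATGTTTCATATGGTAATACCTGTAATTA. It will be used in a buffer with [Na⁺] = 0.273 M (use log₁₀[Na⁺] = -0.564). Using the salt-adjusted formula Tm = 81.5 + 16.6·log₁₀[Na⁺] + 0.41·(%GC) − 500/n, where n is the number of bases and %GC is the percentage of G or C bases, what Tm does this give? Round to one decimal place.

72.7°C

Length n = 56. Counting bases: C=7, G=6, A=20, T=23
G+C = 13, so %GC = 13/56 × 100 = 23.214%
Salt term: 16.6 × (-0.564) = -9.362
GC term: 0.41 × 23.214 = 9.518; length term: −500/56 = −8.929
Tm = 81.5 + (-9.362) + 9.518 − 8.929 = 72.727 → 72.7°C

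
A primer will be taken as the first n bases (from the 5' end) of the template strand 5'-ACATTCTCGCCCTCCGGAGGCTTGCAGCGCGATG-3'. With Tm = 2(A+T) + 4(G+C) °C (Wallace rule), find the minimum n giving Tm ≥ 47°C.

First 14 bases: ACATTCTCGCCCTC → Tm = 44°C (< 47°C)
First 15 bases: ACATTCTCGCCCTCC → Tm = 48°C (≥ 47°C)
Since every base adds ≥2°C, Tm only increases with n, so the threshold is first crossed at n = 15.

n = 15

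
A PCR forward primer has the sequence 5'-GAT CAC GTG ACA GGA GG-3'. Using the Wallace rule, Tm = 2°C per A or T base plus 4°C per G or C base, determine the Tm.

Counting bases: T=2, A=5, G=7, C=3
So N_AT = 7 and N_GC = 10.
Tm = 2(7) + 4(10) = 14 + 40 = 54°C

54°C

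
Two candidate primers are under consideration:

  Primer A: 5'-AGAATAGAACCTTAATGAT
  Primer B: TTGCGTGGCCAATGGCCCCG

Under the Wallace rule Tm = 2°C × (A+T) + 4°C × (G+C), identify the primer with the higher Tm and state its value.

Primer B, 68°C

Primer A: A+T=14, G+C=5 → Tm = 2(14)+4(5) = 48°C
Primer B: A+T=6, G+C=14 → Tm = 2(6)+4(14) = 68°C
48°C vs 68°C → primer B is higher.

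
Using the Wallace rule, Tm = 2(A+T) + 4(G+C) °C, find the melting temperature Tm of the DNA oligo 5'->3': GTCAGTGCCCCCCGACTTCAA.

Scanning the sequence gives A=4, G=4, C=9, T=4.
So N_AT = 8 and N_GC = 13.
Tm = 2(8) + 4(13) = 16 + 52 = 68°C

68°C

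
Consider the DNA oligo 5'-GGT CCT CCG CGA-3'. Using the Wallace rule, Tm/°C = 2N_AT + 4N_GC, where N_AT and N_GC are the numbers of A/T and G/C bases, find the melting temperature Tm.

Base counts: G=4, T=2, C=5, A=1
AT pairs contribute 3, GC pairs contribute 9.
Tm = 2(3) + 4(9) = 6 + 36 = 42°C

42°C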